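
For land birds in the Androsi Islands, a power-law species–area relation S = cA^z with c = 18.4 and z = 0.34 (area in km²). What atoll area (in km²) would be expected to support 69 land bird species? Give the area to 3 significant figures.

48.8 km²

69 = 18.4 × A^0.34  ⇒  A^0.34 = 69/18.4 = 3.75
ln A = ln(3.75) / 0.34 = 1.3218 / 0.34 = 3.8875
A = e^3.8875 ≈ 48.79 km²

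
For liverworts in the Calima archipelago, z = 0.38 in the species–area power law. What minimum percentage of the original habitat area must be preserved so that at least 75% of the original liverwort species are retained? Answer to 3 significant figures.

46.9%

Need (A_new/A_old)^0.38 = 0.75, so A_new/A_old = 0.75^(1/0.38) = 0.75^2.632
ln(A_new/A_old) = ln 0.75 / 0.38 = -0.2877 / 0.38 = -0.7571
A_new/A_old = e^-0.7571 ≈ 0.469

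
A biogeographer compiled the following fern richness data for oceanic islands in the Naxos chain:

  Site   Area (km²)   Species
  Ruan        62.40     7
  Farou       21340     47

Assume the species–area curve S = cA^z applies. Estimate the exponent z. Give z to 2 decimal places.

0.33

Taking logs: ln S = ln c + z ln A, so z = (ln S₂ − ln S₁)/(ln A₂ − ln A₁).
z = ln(47/7) / ln(21340/62.4) = ln(6.714) / ln(342) = 1.9042 / 5.8348 = 0.3264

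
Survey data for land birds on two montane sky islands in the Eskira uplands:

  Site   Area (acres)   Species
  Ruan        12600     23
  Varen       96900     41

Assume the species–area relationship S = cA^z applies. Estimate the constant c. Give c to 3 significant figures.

z = ln(S₂/S₁) / ln(A₂/A₁) = ln(41/23) / ln(96900/12600) = 0.5781 / 2.0400 = 0.2834
c = S₁ / A₁^z = 23 / 12600^0.2834 = 23 / 14.52 = 1.584

1.58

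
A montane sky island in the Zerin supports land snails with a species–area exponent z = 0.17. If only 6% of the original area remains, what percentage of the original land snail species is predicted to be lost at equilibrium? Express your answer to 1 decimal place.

S_new/S_old = (A_new/A_old)^z = 0.06^0.17
= exp(0.17 × ln 0.06) = exp(0.17 × -2.8134) = exp(-0.4783) ≈ 0.6198
Fraction lost = 1 − 0.6198 = 0.3802

38.0%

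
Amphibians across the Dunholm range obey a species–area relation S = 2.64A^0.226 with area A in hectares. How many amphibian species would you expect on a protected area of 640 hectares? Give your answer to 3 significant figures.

11.4

S = 2.64 × 640^0.226
ln S = ln 2.64 + 0.226 × ln 640 = 0.9708 + 0.226 × 6.4615 = 2.4311
S = e^2.4311 ≈ 11.37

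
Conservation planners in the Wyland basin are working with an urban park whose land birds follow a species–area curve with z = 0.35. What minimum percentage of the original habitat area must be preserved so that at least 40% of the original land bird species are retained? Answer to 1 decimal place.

Need (A_new/A_old)^0.35 = 0.4, so A_new/A_old = 0.4^(1/0.35) = 0.4^2.857
ln(A_new/A_old) = ln 0.4 / 0.35 = -0.9163 / 0.35 = -2.6180
A_new/A_old = e^-2.6180 ≈ 0.07295

7.3%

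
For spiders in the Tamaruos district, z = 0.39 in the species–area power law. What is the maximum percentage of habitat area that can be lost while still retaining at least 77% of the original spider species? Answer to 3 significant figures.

Need (A_new/A_old)^0.39 = 0.77, so A_new/A_old = 0.77^(1/0.39) = 0.77^2.564
ln(A_new/A_old) = ln 0.77 / 0.39 = -0.2614 / 0.39 = -0.6702
A_new/A_old = e^-0.6702 ≈ 0.5116
Fraction that can be lost = 1 − 0.5116 = 0.4884

48.8%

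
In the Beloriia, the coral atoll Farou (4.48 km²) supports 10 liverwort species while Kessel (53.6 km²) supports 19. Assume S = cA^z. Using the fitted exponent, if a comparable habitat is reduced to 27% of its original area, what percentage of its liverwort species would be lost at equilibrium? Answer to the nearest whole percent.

z = ln(19/10) / ln(53.6/4.48) = 0.6419 / 2.4819 = 0.2586
S_new/S_old = (A_new/A_old)^z = 0.27^0.2586 = exp(0.2586 × -1.3093) = 0.7128
Fraction lost = 1 − 0.7128 = 0.2872

29%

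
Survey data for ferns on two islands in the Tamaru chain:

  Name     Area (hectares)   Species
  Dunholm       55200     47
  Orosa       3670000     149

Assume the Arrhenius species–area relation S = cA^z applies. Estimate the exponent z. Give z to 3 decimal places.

0.275

Taking logs: ln S = ln c + z ln A, so z = (ln S₂ − ln S₁)/(ln A₂ − ln A₁).
z = ln(149/47) / ln(3670000/55200) = ln(3.17) / ln(66.49) = 1.1538 / 4.1970 = 0.2749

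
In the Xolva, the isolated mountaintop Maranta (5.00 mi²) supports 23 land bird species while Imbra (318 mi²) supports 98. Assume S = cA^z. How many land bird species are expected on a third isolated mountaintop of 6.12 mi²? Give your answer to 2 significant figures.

25

z = ln(98/23) / ln(318/5) = 1.4495 / 4.1526 = 0.3491
c = 23 / 5^0.3491 = 23 / 1.754 = 13.11
S₃ = 13.11 × 6.12^0.3491 = 13.11 × 1.882 ≈ 24.68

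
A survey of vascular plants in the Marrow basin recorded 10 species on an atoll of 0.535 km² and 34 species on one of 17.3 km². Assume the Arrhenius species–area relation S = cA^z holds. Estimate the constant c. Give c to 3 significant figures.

z = ln(S₂/S₁) / ln(A₂/A₁) = ln(34/10) / ln(17.3/0.535) = 1.2238 / 3.4762 = 0.3520
c = S₁ / A₁^z = 10 / 0.535^0.3520 = 10 / 0.8024 = 12.46

12.5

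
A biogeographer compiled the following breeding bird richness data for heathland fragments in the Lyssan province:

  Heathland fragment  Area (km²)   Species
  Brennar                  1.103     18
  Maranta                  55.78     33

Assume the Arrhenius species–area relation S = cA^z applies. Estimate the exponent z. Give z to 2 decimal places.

0.15

Taking logs: ln S = ln c + z ln A, so z = (ln S₂ − ln S₁)/(ln A₂ − ln A₁).
z = ln(33/18) / ln(55.78/1.103) = ln(1.833) / ln(50.57) = 0.6061 / 3.9234 = 0.1545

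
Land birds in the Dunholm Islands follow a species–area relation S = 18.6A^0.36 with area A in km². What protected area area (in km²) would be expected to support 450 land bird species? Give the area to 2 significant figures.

7000 km²

450 = 18.6 × A^0.36  ⇒  A^0.36 = 450/18.6 = 24.19
ln A = ln(24.19) / 0.36 = 3.1861 / 0.36 = 8.8502
A = e^8.8502 ≈ 6976 km²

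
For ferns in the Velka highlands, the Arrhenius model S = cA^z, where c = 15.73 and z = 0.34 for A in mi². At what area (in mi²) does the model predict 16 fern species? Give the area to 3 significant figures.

16 = 15.73 × A^0.34  ⇒  A^0.34 = 16/15.73 = 1.017
ln A = ln(1.017) / 0.34 = 0.0170 / 0.34 = 0.0501
A = e^0.0501 ≈ 1.051 mi²

1.05 mi²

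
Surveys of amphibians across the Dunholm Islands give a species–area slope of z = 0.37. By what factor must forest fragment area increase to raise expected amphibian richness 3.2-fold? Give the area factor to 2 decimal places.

(A₂/A₁)^0.37 = 3.2, so A₂/A₁ = 3.2^(1/0.37) = 3.2^2.703
ln(A₂/A₁) = ln 3.2 / 0.37 = 1.1632 / 0.37 = 3.1437
A₂/A₁ = e^3.1437 ≈ 23.19

23.19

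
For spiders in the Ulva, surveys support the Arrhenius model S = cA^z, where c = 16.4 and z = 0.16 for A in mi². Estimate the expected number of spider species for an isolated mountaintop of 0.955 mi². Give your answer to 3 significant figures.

16.3

S = 16.4 × 0.955^0.16 = 16.4 × 0.9927 ≈ 16.28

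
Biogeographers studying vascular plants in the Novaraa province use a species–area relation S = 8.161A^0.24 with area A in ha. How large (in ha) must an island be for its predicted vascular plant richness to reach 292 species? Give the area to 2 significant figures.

3000000 ha

292 = 8.161 × A^0.24  ⇒  A^0.24 = 292/8.161 = 35.78
ln A = ln(35.78) / 0.24 = 3.5774 / 0.24 = 14.9058
A = e^14.9058 ≈ 2975074 ha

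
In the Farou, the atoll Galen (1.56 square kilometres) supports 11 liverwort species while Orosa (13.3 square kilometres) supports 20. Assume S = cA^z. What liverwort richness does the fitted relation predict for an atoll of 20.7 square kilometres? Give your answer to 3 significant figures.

z = ln(20/11) / ln(13.3/1.56) = 0.5978 / 2.1431 = 0.2790
c = 11 / 1.56^0.2790 = 11 / 1.132 = 9.717
S₃ = 9.717 × 20.7^0.2790 = 9.717 × 2.329 ≈ 22.63

22.6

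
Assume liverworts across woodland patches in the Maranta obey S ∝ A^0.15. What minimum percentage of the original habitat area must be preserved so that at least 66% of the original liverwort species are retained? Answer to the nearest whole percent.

6%

Need (A_new/A_old)^0.15 = 0.66, so A_new/A_old = 0.66^(1/0.15) = 0.66^6.667
ln(A_new/A_old) = ln 0.66 / 0.15 = -0.4155 / 0.15 = -2.7701
A_new/A_old = e^-2.7701 ≈ 0.06266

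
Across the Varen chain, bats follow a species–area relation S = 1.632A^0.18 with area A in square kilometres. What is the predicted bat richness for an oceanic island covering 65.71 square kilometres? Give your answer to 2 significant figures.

S = 1.632 × 65.71^0.18
ln S = ln 1.632 + 0.18 × ln 65.71 = 0.4898 + 0.18 × 4.1853 = 1.2432
S = e^1.2432 ≈ 3.467

3.5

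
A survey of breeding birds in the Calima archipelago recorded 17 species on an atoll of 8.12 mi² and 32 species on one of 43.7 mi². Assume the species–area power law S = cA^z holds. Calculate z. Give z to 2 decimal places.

Taking logs: ln S = ln c + z ln A, so z = (ln S₂ − ln S₁)/(ln A₂ − ln A₁).
z = ln(32/17) / ln(43.7/8.12) = ln(1.882) / ln(5.382) = 0.6325 / 1.6830 = 0.3758

0.38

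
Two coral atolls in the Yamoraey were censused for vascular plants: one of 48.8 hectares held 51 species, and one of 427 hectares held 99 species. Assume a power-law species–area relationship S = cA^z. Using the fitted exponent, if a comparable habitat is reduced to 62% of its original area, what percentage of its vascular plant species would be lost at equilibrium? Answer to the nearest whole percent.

z = ln(99/51) / ln(427/48.8) = 0.6633 / 2.1691 = 0.3058
S_new/S_old = (A_new/A_old)^z = 0.62^0.3058 = exp(0.3058 × -0.4780) = 0.864
Fraction lost = 1 − 0.864 = 0.136

14%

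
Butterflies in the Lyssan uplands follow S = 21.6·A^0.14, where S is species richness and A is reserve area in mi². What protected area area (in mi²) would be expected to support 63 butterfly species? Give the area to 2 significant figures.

63 = 21.6 × A^0.14  ⇒  A^0.14 = 63/21.6 = 2.917
ln A = ln(2.917) / 0.14 = 1.0704 / 0.14 = 7.6460
A = e^7.6460 ≈ 2092 mi²

2100 mi²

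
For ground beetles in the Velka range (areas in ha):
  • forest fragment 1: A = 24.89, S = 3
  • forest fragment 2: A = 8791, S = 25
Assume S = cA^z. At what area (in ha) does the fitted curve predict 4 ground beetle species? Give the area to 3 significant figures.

z = ln(25/3) / ln(8791/24.89) = 2.1203 / 5.8670 = 0.3614
c = 3 / 24.89^0.3614 = 3 / 3.195 = 0.9389
A = (4/0.9389)^(1/0.3614) ⇒ ln A = ln(4.26)/0.3614 = 4.0105
A = e^4.0105 ≈ 55.18 ha

55.2 ha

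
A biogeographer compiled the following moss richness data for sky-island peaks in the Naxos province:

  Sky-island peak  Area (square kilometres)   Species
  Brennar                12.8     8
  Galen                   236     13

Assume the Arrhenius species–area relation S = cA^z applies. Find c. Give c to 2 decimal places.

5.23

z = ln(S₂/S₁) / ln(A₂/A₁) = ln(13/8) / ln(236/12.8) = 0.4855 / 2.9144 = 0.1666
c = S₁ / A₁^z = 8 / 12.8^0.1666 = 8 / 1.529 = 5.232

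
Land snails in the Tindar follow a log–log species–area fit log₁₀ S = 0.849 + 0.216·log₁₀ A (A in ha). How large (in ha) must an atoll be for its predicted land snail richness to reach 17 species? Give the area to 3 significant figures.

17 = 7.063 × A^0.216  ⇒  A^0.216 = 17/7.063 = 2.407
ln A = ln(2.407) / 0.216 = 0.8783 / 0.216 = 4.0663
A = e^4.0663 ≈ 58.34 ha

58.3 ha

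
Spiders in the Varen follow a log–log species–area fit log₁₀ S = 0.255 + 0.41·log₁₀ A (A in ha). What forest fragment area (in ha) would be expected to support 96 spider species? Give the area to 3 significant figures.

96 = 1.799 × A^0.41  ⇒  A^0.41 = 96/1.799 = 53.37
ln A = ln(53.37) / 0.41 = 3.9772 / 0.41 = 9.7005
A = e^9.7005 ≈ 16325 ha

16300 ha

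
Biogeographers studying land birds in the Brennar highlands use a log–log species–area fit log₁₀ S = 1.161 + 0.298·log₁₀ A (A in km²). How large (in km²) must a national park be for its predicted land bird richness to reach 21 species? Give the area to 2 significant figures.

3.5 km²

21 = 14.49 × A^0.298  ⇒  A^0.298 = 21/14.49 = 1.45
ln A = ln(1.45) / 0.298 = 0.3712 / 0.298 = 1.2457
A = e^1.2457 ≈ 3.475 km²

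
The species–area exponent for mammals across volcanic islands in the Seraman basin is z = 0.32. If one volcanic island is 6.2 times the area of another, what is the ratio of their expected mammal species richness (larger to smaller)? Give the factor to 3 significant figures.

1.79

S₂/S₁ = (A₂/A₁)^z = 6.2^0.32
ln(S₂/S₁) = 0.32 × ln 6.2 = 0.32 × 1.8245 = 0.5839
S₂/S₁ = e^0.5839 ≈ 1.793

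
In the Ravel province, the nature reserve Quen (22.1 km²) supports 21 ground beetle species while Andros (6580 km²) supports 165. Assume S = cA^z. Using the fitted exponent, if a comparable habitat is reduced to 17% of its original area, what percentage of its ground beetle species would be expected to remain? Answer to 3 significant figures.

52.7%

z = ln(165/21) / ln(6580/22.1) = 2.0614 / 5.6962 = 0.3619
S_new/S_old = (A_new/A_old)^z = 0.17^0.3619 = exp(0.3619 × -1.7720) = 0.5266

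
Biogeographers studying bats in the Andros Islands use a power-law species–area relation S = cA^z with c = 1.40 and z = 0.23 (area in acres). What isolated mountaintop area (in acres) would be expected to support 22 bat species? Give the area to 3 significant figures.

159000 acres

22 = 1.4 × A^0.23  ⇒  A^0.23 = 22/1.4 = 15.71
ln A = ln(15.71) / 0.23 = 2.7546 / 0.23 = 11.9764
A = e^11.9764 ≈ 158958 acres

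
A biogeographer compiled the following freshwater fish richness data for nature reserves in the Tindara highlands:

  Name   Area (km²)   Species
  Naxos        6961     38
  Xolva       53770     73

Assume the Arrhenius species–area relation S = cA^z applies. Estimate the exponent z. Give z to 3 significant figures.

Taking logs: ln S = ln c + z ln A, so z = (ln S₂ − ln S₁)/(ln A₂ − ln A₁).
z = ln(73/38) / ln(53770/6961) = ln(1.921) / ln(7.724) = 0.6529 / 2.0444 = 0.3193

0.319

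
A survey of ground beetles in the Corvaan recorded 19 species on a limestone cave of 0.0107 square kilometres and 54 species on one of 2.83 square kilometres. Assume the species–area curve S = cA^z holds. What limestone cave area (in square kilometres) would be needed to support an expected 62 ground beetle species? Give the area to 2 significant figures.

z = ln(54/19) / ln(2.83/0.0107) = 1.0445 / 5.5778 = 0.1873
c = 19 / 0.0107^0.1873 = 19 / 0.4275 = 44.44
A = (62/44.44)^(1/0.1873) ⇒ ln A = ln(1.395)/0.1873 = 1.7780
A = e^1.7780 ≈ 5.918 square kilometres

5.9 square kilometres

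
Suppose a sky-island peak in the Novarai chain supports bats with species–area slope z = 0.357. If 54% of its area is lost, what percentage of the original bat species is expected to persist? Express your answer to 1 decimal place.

75.8%

S_new/S_old = (A_new/A_old)^z = 0.46^0.357
= exp(0.357 × ln 0.46) = exp(0.357 × -0.7765) = exp(-0.2772) ≈ 0.7579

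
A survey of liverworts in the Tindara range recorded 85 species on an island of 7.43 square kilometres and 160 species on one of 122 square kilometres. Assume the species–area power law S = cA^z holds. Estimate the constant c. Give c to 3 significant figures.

z = ln(S₂/S₁) / ln(A₂/A₁) = ln(160/85) / ln(122/7.43) = 0.6325 / 2.7985 = 0.2260
c = S₁ / A₁^z = 85 / 7.43^0.2260 = 85 / 1.573 = 54.02

54.0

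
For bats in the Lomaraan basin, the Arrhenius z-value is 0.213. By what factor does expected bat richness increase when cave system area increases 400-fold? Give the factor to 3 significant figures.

S₂/S₁ = (A₂/A₁)^z = 400^0.213
ln(S₂/S₁) = 0.213 × ln 400 = 0.213 × 5.9915 = 1.2762
S₂/S₁ = e^1.2762 ≈ 3.583

3.58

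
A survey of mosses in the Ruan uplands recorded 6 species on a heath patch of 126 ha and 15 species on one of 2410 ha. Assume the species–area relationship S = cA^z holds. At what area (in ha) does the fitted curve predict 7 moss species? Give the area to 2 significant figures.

210 ha

z = ln(15/6) / ln(2410/126) = 0.9163 / 2.9511 = 0.3105
c = 6 / 126^0.3105 = 6 / 4.489 = 1.337
A = (7/1.337)^(1/0.3105) ⇒ ln A = ln(5.237)/0.3105 = 5.3328
A = e^5.3328 ≈ 207 ha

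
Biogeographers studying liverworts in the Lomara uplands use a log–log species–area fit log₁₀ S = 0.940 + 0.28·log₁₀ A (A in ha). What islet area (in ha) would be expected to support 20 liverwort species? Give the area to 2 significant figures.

20 = 8.71 × A^0.28  ⇒  A^0.28 = 20/8.71 = 2.296
ln A = ln(2.296) / 0.28 = 0.8313 / 0.28 = 2.9689
A = e^2.9689 ≈ 19.47 ha

19 ha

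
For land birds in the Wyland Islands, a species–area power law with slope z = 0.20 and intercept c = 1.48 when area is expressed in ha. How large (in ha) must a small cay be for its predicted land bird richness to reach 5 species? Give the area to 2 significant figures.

440 ha

5 = 1.48 × A^0.2  ⇒  A^0.2 = 5/1.48 = 3.378
ln A = ln(3.378) / 0.2 = 1.2174 / 0.2 = 6.0870
A = e^6.0870 ≈ 440.1 ha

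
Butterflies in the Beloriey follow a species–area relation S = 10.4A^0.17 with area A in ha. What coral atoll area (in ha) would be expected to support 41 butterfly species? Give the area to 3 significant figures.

3190 ha

41 = 10.4 × A^0.17  ⇒  A^0.17 = 41/10.4 = 3.942
ln A = ln(3.942) / 0.17 = 1.3718 / 0.17 = 8.0692
A = e^8.0692 ≈ 3195 ha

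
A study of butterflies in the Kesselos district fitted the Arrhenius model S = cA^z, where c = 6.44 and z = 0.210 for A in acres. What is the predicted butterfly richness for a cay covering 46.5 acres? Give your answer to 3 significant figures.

S = 6.44 × 46.5^0.21
ln S = ln 6.44 + 0.21 × ln 46.5 = 1.8625 + 0.21 × 3.8395 = 2.6688
S = e^2.6688 ≈ 14.42

14.4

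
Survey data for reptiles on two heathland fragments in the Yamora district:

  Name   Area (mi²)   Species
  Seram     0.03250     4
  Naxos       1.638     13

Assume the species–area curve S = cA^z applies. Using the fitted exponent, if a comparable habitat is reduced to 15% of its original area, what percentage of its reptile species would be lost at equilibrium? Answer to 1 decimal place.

43.5%

z = ln(13/4) / ln(1.638/0.0325) = 1.1787 / 3.9200 = 0.3007
S_new/S_old = (A_new/A_old)^z = 0.15^0.3007 = exp(0.3007 × -1.8971) = 0.5653
Fraction lost = 1 − 0.5653 = 0.4347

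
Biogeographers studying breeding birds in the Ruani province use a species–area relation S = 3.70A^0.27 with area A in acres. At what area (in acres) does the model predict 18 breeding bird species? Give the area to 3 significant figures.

18 = 3.7 × A^0.27  ⇒  A^0.27 = 18/3.7 = 4.865
ln A = ln(4.865) / 0.27 = 1.5820 / 0.27 = 5.8594
A = e^5.8594 ≈ 350.5 acres

351 acres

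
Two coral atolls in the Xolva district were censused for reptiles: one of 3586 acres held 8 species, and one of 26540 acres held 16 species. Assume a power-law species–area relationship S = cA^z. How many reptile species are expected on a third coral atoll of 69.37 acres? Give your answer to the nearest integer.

2

z = ln(16/8) / ln(26540/3586) = 0.6931 / 2.0016 = 0.3463
c = 8 / 3586^0.3463 = 8 / 17.02 = 0.4701
S₃ = 0.4701 × 69.37^0.3463 = 0.4701 × 4.341 ≈ 2.041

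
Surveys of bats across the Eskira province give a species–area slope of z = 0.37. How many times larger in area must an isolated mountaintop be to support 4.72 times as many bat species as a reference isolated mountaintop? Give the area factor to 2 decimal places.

(A₂/A₁)^0.37 = 4.72, so A₂/A₁ = 4.72^(1/0.37) = 4.72^2.703
ln(A₂/A₁) = ln 4.72 / 0.37 = 1.5518 / 0.37 = 4.1941
A₂/A₁ = e^4.1941 ≈ 66.29

66.29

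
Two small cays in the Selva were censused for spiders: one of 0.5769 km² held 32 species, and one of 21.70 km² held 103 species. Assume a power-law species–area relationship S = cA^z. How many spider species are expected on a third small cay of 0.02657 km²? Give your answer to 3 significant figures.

z = ln(103/32) / ln(21.7/0.5769) = 1.1690 / 3.6274 = 0.3223
c = 32 / 0.5769^0.3223 = 32 / 0.8375 = 38.21
S₃ = 38.21 × 0.02657^0.3223 = 38.21 × 0.3106 ≈ 11.87

11.9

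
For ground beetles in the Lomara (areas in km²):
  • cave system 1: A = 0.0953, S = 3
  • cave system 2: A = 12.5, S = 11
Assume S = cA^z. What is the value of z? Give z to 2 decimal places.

Taking logs: ln S = ln c + z ln A, so z = (ln S₂ − ln S₁)/(ln A₂ − ln A₁).
z = ln(11/3) / ln(12.5/0.0953) = ln(3.667) / ln(131.2) = 1.2993 / 4.8765 = 0.2664

0.27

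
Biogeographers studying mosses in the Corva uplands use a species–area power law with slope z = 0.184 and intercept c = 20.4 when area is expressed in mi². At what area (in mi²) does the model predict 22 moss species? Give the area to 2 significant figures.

1.5 mi²

22 = 20.4 × A^0.184  ⇒  A^0.184 = 22/20.4 = 1.078
ln A = ln(1.078) / 0.184 = 0.0755 / 0.184 = 0.4104
A = e^0.4104 ≈ 1.507 mi²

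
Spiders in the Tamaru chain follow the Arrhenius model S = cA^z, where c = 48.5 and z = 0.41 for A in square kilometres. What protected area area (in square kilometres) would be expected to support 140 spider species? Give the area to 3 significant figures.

13.3 square kilometres

140 = 48.5 × A^0.41  ⇒  A^0.41 = 140/48.5 = 2.887
ln A = ln(2.887) / 0.41 = 1.0601 / 0.41 = 2.5856
A = e^2.5856 ≈ 13.27 square kilometres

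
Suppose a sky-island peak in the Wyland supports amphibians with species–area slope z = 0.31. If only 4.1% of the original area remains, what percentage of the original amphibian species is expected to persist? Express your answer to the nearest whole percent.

S_new/S_old = (A_new/A_old)^z = 0.041^0.31
= exp(0.31 × ln 0.041) = exp(0.31 × -3.1942) = exp(-0.9902) ≈ 0.3715

37%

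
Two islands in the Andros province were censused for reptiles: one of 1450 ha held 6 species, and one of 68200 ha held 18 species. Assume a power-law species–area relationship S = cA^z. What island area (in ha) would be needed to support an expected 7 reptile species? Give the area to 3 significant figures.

z = ln(18/6) / ln(68200/1450) = 1.0986 / 3.8509 = 0.2853
c = 6 / 1450^0.2853 = 6 / 7.978 = 0.7521
A = (7/0.7521)^(1/0.2853) ⇒ ln A = ln(9.308)/0.2853 = 7.8197
A = e^7.8197 ≈ 2489 ha

2490 ha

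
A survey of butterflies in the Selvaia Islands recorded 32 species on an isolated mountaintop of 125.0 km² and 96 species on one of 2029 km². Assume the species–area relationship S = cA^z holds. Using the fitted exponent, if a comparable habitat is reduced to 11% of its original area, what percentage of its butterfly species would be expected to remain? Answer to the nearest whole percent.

42%

z = ln(96/32) / ln(2029/125) = 1.0986 / 2.7870 = 0.3942
S_new/S_old = (A_new/A_old)^z = 0.11^0.3942 = exp(0.3942 × -2.2073) = 0.4189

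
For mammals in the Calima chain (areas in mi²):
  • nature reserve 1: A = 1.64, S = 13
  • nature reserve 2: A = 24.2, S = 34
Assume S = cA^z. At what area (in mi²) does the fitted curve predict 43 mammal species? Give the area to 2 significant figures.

z = ln(34/13) / ln(24.2/1.64) = 0.9614 / 2.6917 = 0.3572
c = 13 / 1.64^0.3572 = 13 / 1.193 = 10.89
A = (43/10.89)^(1/0.3572) ⇒ ln A = ln(3.947)/0.3572 = 3.8438
A = e^3.8438 ≈ 46.7 mi²

47 mi²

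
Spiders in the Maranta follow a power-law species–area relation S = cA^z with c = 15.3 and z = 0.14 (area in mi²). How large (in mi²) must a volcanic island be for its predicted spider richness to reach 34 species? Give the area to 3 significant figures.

300 mi²

34 = 15.3 × A^0.14  ⇒  A^0.14 = 34/15.3 = 2.222
ln A = ln(2.222) / 0.14 = 0.7985 / 0.14 = 5.7036
A = e^5.7036 ≈ 300 mi²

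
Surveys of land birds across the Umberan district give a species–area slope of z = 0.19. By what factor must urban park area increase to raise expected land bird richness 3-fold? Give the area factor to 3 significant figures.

(A₂/A₁)^0.19 = 3, so A₂/A₁ = 3^(1/0.19) = 3^5.263
ln(A₂/A₁) = ln 3 / 0.19 = 1.0986 / 0.19 = 5.7822
A₂/A₁ = e^5.7822 ≈ 324.5

324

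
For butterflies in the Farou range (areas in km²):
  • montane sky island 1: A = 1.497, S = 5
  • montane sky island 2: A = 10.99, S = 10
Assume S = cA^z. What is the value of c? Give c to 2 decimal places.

4.35

z = ln(S₂/S₁) / ln(A₂/A₁) = ln(10/5) / ln(10.99/1.497) = 0.6931 / 1.9935 = 0.3477
c = S₁ / A₁^z = 5 / 1.497^0.3477 = 5 / 1.151 = 4.346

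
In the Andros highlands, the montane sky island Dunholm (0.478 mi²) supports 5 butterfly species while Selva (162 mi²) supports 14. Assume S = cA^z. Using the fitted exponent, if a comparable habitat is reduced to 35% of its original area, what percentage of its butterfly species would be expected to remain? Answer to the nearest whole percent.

z = ln(14/5) / ln(162/0.478) = 1.0296 / 5.8257 = 0.1767
S_new/S_old = (A_new/A_old)^z = 0.35^0.1767 = exp(0.1767 × -1.0498) = 0.8307

83%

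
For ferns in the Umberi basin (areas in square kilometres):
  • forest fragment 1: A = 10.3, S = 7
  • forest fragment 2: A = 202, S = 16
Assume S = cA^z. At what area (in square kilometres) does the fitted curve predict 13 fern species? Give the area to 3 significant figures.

95.7 square kilometres

z = ln(16/7) / ln(202/10.3) = 0.8267 / 2.9761 = 0.2778
c = 7 / 10.3^0.2778 = 7 / 1.911 = 3.662
A = (13/3.662)^(1/0.2778) ⇒ ln A = ln(3.55)/0.2778 = 4.5607
A = e^4.5607 ≈ 95.65 square kilometres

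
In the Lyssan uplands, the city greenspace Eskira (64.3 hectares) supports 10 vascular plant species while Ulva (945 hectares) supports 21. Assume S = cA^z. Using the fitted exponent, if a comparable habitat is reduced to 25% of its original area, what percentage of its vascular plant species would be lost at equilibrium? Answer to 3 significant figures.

31.8%

z = ln(21/10) / ln(945/64.3) = 0.7419 / 2.6876 = 0.2761
S_new/S_old = (A_new/A_old)^z = 0.25^0.2761 = exp(0.2761 × -1.3863) = 0.682
Fraction lost = 1 − 0.682 = 0.318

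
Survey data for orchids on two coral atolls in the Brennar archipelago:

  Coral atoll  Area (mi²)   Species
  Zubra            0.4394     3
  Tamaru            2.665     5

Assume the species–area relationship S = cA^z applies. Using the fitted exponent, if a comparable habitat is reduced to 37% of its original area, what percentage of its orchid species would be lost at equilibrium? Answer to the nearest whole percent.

25%

z = ln(5/3) / ln(2.665/0.4394) = 0.5108 / 1.8025 = 0.2834
S_new/S_old = (A_new/A_old)^z = 0.37^0.2834 = exp(0.2834 × -0.9943) = 0.7545
Fraction lost = 1 − 0.7545 = 0.2455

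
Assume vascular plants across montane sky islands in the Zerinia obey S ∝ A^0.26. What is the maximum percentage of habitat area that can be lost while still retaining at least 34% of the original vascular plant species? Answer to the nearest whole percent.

98%

Need (A_new/A_old)^0.26 = 0.34, so A_new/A_old = 0.34^(1/0.26) = 0.34^3.846
ln(A_new/A_old) = ln 0.34 / 0.26 = -1.0788 / 0.26 = -4.1493
A_new/A_old = e^-4.1493 ≈ 0.01578
Fraction that can be lost = 1 − 0.01578 = 0.9842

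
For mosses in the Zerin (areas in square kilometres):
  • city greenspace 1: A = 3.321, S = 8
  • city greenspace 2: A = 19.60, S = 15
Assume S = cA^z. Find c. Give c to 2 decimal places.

5.23

z = ln(S₂/S₁) / ln(A₂/A₁) = ln(15/8) / ln(19.6/3.321) = 0.6286 / 1.7753 = 0.3541
c = S₁ / A₁^z = 8 / 3.321^0.3541 = 8 / 1.53 = 5.23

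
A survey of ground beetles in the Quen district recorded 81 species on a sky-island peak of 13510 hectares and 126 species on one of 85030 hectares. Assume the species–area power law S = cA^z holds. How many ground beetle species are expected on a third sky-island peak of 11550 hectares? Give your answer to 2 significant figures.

z = ln(126/81) / ln(85030/13510) = 0.4418 / 1.8396 = 0.2402
c = 81 / 13510^0.2402 = 81 / 9.82 = 8.249
S₃ = 8.249 × 11550^0.2402 = 8.249 × 9.457 ≈ 78.01

78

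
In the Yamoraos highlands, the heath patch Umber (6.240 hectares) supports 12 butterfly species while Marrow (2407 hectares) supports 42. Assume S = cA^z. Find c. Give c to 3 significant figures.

z = ln(S₂/S₁) / ln(A₂/A₁) = ln(42/12) / ln(2407/6.24) = 1.2528 / 5.9552 = 0.2104
c = S₁ / A₁^z = 12 / 6.24^0.2104 = 12 / 1.47 = 8.164

8.16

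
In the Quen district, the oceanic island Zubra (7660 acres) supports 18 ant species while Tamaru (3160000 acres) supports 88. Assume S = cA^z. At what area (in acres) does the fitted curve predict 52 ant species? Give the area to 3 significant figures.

429000 acres

z = ln(88/18) / ln(3160000/7660) = 1.5870 / 6.0223 = 0.2635
c = 18 / 7660^0.2635 = 18 / 10.56 = 1.705
A = (52/1.705)^(1/0.2635) ⇒ ln A = ln(30.5)/0.2635 = 12.9696
A = e^12.9696 ≈ 429180 acres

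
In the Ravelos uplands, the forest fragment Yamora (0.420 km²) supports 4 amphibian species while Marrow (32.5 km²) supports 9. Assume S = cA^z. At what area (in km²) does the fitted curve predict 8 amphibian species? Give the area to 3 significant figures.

17.3 km²

z = ln(9/4) / ln(32.5/0.42) = 0.8109 / 4.3487 = 0.1865
c = 4 / 0.42^0.1865 = 4 / 0.8506 = 4.702
A = (8/4.702)^(1/0.1865) ⇒ ln A = ln(1.701)/0.1865 = 2.8496
A = e^2.8496 ≈ 17.28 km²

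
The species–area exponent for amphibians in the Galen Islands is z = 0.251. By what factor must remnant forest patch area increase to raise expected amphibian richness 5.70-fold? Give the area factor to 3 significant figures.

1030

(A₂/A₁)^0.251 = 5.7, so A₂/A₁ = 5.7^(1/0.251) = 5.7^3.984
ln(A₂/A₁) = ln 5.7 / 0.251 = 1.7405 / 0.251 = 6.9341
A₂/A₁ = e^6.9341 ≈ 1027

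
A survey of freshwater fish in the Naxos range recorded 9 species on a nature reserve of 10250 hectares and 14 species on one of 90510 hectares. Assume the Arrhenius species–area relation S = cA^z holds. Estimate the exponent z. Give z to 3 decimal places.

Taking logs: ln S = ln c + z ln A, so z = (ln S₂ − ln S₁)/(ln A₂ − ln A₁).
z = ln(14/9) / ln(90510/10250) = ln(1.556) / ln(8.83) = 0.4418 / 2.1782 = 0.2028

0.203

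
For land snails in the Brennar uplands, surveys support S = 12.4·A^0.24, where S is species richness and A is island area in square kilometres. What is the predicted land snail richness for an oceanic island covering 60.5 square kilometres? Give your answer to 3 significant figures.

33.2

S = 12.4 × 60.5^0.24
ln S = ln 12.4 + 0.24 × ln 60.5 = 2.5177 + 0.24 × 4.1026 = 3.5023
S = e^3.5023 ≈ 33.19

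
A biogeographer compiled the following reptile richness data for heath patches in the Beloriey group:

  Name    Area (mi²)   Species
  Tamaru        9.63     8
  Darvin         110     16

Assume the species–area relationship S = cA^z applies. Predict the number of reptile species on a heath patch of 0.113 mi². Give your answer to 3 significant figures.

z = ln(16/8) / ln(110/9.63) = 0.6931 / 2.4356 = 0.2846
c = 8 / 9.63^0.2846 = 8 / 1.905 = 4.199
S₃ = 4.199 × 0.113^0.2846 = 4.199 × 0.5377 ≈ 2.258

2.26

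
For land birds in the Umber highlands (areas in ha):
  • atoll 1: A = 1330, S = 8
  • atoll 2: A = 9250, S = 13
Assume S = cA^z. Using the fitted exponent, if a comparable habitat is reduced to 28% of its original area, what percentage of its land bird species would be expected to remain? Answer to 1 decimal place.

72.7%

z = ln(13/8) / ln(9250/1330) = 0.4855 / 1.9394 = 0.2503
S_new/S_old = (A_new/A_old)^z = 0.28^0.2503 = exp(0.2503 × -1.2730) = 0.7271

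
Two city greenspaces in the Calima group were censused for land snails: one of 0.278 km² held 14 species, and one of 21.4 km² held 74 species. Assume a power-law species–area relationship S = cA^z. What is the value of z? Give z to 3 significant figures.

Taking logs: ln S = ln c + z ln A, so z = (ln S₂ − ln S₁)/(ln A₂ − ln A₁).
z = ln(74/14) / ln(21.4/0.278) = ln(5.286) / ln(76.98) = 1.6650 / 4.3435 = 0.3833

0.383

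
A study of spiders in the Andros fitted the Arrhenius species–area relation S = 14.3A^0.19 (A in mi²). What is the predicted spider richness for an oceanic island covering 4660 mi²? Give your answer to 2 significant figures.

71

S = 14.3 × 4660^0.19 = 14.3 × 4.977 ≈ 71.18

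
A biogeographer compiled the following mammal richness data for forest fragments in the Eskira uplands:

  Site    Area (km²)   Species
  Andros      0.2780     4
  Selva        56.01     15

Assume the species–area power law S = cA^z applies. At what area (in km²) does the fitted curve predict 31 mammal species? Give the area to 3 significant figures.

1030 km²

z = ln(15/4) / ln(56.01/0.278) = 1.3218 / 5.3057 = 0.2491
c = 4 / 0.278^0.2491 = 4 / 0.7269 = 5.503
A = (31/5.503)^(1/0.2491) ⇒ ln A = ln(5.634)/0.2491 = 6.9395
A = e^6.9395 ≈ 1032 km²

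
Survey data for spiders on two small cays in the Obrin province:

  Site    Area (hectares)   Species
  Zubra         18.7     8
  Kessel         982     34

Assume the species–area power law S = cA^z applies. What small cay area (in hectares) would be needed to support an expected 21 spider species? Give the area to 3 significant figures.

z = ln(34/8) / ln(982/18.7) = 1.4469 / 3.9611 = 0.3653
c = 8 / 18.7^0.3653 = 8 / 2.915 = 2.745
A = (21/2.745)^(1/0.3653) ⇒ ln A = ln(7.651)/0.3653 = 5.5705
A = e^5.5705 ≈ 262.6 hectares

263 hectares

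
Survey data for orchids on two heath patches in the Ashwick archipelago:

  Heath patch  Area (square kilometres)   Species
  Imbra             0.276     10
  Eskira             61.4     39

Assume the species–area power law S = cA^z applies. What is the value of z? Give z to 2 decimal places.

0.25

Taking logs: ln S = ln c + z ln A, so z = (ln S₂ − ln S₁)/(ln A₂ − ln A₁).
z = ln(39/10) / ln(61.4/0.276) = ln(3.9) / ln(222.5) = 1.3610 / 5.4048 = 0.2518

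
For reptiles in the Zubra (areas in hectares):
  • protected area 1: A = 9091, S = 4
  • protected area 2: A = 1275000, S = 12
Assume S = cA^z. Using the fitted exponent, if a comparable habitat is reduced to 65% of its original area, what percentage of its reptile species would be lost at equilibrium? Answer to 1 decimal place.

9.1%

z = ln(12/4) / ln(1275000/9091) = 1.0986 / 4.9434 = 0.2222
S_new/S_old = (A_new/A_old)^z = 0.65^0.2222 = exp(0.2222 × -0.4308) = 0.9087
Fraction lost = 1 − 0.9087 = 0.0913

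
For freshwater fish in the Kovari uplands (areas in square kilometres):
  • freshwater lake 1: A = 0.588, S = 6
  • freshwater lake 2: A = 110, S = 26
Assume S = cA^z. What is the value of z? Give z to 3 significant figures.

0.280

Taking logs: ln S = ln c + z ln A, so z = (ln S₂ − ln S₁)/(ln A₂ − ln A₁).
z = ln(26/6) / ln(110/0.588) = ln(4.333) / ln(187.1) = 1.4663 / 5.2315 = 0.2803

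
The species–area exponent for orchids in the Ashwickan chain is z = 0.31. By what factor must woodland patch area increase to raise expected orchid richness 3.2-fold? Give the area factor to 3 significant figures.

(A₂/A₁)^0.31 = 3.2, so A₂/A₁ = 3.2^(1/0.31) = 3.2^3.226
ln(A₂/A₁) = ln 3.2 / 0.31 = 1.1632 / 0.31 = 3.7521
A₂/A₁ = e^3.7521 ≈ 42.61

42.6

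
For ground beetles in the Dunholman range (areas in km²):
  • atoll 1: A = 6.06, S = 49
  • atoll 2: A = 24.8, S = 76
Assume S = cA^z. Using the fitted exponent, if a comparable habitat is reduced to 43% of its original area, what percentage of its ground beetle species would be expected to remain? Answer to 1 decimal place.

76.9%

z = ln(76/49) / ln(24.8/6.06) = 0.4389 / 1.4091 = 0.3115
S_new/S_old = (A_new/A_old)^z = 0.43^0.3115 = exp(0.3115 × -0.8440) = 0.7688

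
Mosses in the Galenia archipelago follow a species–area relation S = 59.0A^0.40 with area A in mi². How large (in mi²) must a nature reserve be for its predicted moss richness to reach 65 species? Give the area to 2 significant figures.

1.3 mi²

65 = 59 × A^0.4  ⇒  A^0.4 = 65/59 = 1.102
ln A = ln(1.102) / 0.4 = 0.0968 / 0.4 = 0.2421
A = e^0.2421 ≈ 1.274 mi²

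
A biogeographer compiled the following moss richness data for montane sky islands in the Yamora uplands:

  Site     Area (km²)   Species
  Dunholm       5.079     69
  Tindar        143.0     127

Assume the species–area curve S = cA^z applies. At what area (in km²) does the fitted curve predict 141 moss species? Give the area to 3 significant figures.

253 km²

z = ln(127/69) / ln(143/5.079) = 0.6101 / 3.3377 = 0.1828
c = 69 / 5.079^0.1828 = 69 / 1.346 = 51.27
A = (141/51.27)^(1/0.1828) ⇒ ln A = ln(2.75)/0.1828 = 5.5350
A = e^5.5350 ≈ 253.4 km²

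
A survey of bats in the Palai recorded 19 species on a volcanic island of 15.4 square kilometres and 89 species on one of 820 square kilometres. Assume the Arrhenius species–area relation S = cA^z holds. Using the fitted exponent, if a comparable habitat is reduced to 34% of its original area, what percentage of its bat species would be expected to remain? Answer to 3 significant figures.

65.8%

z = ln(89/19) / ln(820/15.4) = 1.5442 / 3.9749 = 0.3885
S_new/S_old = (A_new/A_old)^z = 0.34^0.3885 = exp(0.3885 × -1.0788) = 0.6576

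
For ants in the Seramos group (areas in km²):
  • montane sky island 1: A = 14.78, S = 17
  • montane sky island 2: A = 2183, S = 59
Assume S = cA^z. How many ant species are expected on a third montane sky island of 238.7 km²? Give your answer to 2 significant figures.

34

z = ln(59/17) / ln(2183/14.78) = 1.2443 / 4.9952 = 0.2491
c = 17 / 14.78^0.2491 = 17 / 1.956 = 8.691
S₃ = 8.691 × 238.7^0.2491 = 8.691 × 3.911 ≈ 33.99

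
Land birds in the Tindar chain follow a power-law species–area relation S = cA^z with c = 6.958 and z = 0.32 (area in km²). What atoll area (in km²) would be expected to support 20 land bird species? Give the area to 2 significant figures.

20 = 6.958 × A^0.32  ⇒  A^0.32 = 20/6.958 = 2.874
ln A = ln(2.874) / 0.32 = 1.0558 / 0.32 = 3.2995
A = e^3.2995 ≈ 27.1 km²

27 km²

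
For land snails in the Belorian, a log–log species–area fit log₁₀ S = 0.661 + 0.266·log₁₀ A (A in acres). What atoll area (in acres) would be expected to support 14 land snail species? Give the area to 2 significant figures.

14 = 4.581 × A^0.266  ⇒  A^0.266 = 14/4.581 = 3.056
ln A = ln(3.056) / 0.266 = 1.1170 / 0.266 = 4.1994
A = e^4.1994 ≈ 66.65 acres

67 acres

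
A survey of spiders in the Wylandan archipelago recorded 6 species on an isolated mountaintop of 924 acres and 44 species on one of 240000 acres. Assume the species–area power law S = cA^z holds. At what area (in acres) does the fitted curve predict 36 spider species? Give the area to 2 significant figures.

140000 acres

z = ln(44/6) / ln(240000/924) = 1.9924 / 5.5597 = 0.3584
c = 6 / 924^0.3584 = 6 / 11.56 = 0.5192
A = (36/0.5192)^(1/0.3584) ⇒ ln A = ln(69.34)/0.3584 = 11.8284
A = e^11.8284 ≈ 137097 acres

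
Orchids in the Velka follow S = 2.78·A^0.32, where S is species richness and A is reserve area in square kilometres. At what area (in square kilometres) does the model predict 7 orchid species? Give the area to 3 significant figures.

17.9 square kilometres

7 = 2.78 × A^0.32  ⇒  A^0.32 = 7/2.78 = 2.518
ln A = ln(2.518) / 0.32 = 0.9235 / 0.32 = 2.8858
A = e^2.8858 ≈ 17.92 square kilometres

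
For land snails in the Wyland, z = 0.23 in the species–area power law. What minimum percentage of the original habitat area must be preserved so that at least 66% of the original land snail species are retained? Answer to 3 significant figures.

Need (A_new/A_old)^0.23 = 0.66, so A_new/A_old = 0.66^(1/0.23) = 0.66^4.348
ln(A_new/A_old) = ln 0.66 / 0.23 = -0.4155 / 0.23 = -1.8066
A_new/A_old = e^-1.8066 ≈ 0.1642

16.4%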